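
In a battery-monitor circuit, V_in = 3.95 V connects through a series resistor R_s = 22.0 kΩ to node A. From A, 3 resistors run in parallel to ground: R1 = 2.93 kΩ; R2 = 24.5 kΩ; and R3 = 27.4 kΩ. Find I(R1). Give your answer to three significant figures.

Equivalent of the parallel group: R_p = 2.389 kΩ.
Node voltage V_A = V_in · R_p/(R_s + R_p) = 3.95 × 0.09795 = 0.3869 V.
Branch current I = V_A/R1 = 0.3869/2.93 = 0.1320 mA.

I ≈ 0.132 mA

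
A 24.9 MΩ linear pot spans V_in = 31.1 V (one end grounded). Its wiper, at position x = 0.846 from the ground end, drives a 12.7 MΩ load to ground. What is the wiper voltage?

Split the track: R_lower = x·R_p = 21.07 MΩ, R_upper = (1−x)·R_p = 3.835 MΩ.
(x·R_p) ‖ R_L = 7.923 MΩ.
V_out = 31.1 × 7.923/(3.835 + 7.923) = 20.96 V.

V_out ≈ 21.0 V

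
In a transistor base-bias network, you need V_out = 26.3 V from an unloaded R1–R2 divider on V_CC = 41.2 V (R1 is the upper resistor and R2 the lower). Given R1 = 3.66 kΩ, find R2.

V_out/V_CC = R2/(R1+R2) = 0.6383.
So R2 = R1 · V_out/(V_CC − V_out) = 3.66 × 26.3/(41.2 − 26.3) = 3.66 × 1.765 = 6.460 kΩ.

R2 ≈ 6.46 kΩ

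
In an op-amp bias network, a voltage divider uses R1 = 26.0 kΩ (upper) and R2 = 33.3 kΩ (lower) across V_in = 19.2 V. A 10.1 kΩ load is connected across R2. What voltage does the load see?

First combine the lower leg with the load: R2 ‖ R_L = 7.750 kΩ.
Now apply the divider: V_out = 19.2 × 0.2296 = 4.409 V.
(Unloaded it would be 10.8 V; the load pulls it down.)

V_out ≈ 4.41 V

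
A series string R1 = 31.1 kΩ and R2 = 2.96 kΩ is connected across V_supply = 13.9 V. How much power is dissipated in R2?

The common current is I = 13.9/34.06 = 0.4081 mA.
V(R2) = I·R = 1.208 V; P = V·I = 1.208 × 0.4081 = 0.4930 mW.

P ≈ 0.493 mW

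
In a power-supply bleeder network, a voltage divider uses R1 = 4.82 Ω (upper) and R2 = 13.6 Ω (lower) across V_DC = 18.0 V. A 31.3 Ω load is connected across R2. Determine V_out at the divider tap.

V_out ≈ 11.9 V

The load sits in parallel with R2, giving an effective lower resistance R2' = R2·R_L/(R2+R_L) = 9.481 Ω.
Then V_out = V_DC · R2'/(R1 + R2') = 18.0 × 9.481/14.30 = 11.93 V.
(Unloaded it would be 13.3 V; the load pulls it down.)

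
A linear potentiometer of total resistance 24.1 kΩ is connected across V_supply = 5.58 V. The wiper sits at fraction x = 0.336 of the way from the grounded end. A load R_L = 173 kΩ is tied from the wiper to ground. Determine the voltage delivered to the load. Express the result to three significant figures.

The pot divides into 16.00 kΩ above the wiper and 8.098 kΩ below.
R_L loads the lower segment: effective lower R = 7.736 kΩ.
Then V_out = V_supply · 7.736/(16.00 + 7.736) = 1.818 V.
(Unloaded: V_out = x·V_supply = 1.87 V.)

V_out ≈ 1.82 V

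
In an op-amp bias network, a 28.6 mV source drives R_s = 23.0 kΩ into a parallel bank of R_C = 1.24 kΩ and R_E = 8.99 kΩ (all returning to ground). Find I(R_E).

Equivalent of the parallel group: R_p = 1.090 kΩ.
V_A by voltage divider: V_A = 28.6 × 1.090/(23.0 + 1.090) = 1.294 mV.
Branch current I = V_A/R_E = 1.294/8.99 = 0.1439 µA.
(Equivalently: I_total = 1.187 µA, then current-divider fraction G_k/ΣG = 0.1212.)

I ≈ 0.144 µA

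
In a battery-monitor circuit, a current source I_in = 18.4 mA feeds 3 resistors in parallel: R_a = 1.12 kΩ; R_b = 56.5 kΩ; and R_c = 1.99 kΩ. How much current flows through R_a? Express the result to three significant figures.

Conductances: ΣG = 1/1.12 + 1/56.5 + 1/1.99 = 1.413 (1/kΩ).
By the current-divider rule, I = I_in · G_k/ΣG = 18.4 × 0.6319 = 11.63 mA.

I ≈ 11.6 mA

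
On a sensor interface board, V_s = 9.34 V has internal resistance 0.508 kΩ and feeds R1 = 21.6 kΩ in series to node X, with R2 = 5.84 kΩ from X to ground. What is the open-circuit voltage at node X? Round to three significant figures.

R1' = 0.508 + 21.6 = 22.11 kΩ (source resistance + R1).
Open-circuit (no load on X): V_th = V_s · R2/(R1' + R2) = 9.34 × 5.84/(22.11 + 5.84) = 1.952 V.

V_th ≈ 1.95 V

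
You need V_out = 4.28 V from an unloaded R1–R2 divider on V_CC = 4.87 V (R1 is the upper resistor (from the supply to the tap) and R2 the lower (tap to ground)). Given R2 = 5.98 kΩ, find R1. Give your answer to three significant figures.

V_out/V_CC = R2/(R1+R2) = 0.8789.
So R1 = R2 · (V_CC/V_out − 1) = 5.98 × (4.87/4.28 − 1) = 5.98 × 0.1379 = 0.8243 kΩ.

R1 ≈ 0.824 kΩ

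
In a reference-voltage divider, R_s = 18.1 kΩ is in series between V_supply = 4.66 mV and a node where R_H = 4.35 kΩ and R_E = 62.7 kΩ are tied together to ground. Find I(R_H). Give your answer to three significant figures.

I ≈ 0.197 µA

Equivalent of the parallel group: R_p = 4.068 kΩ.
V_A = 4.66 × 4.068/22.17 = 0.8551 mV.
I(R_H) = V_A / R_H = 0.8551/4.35 = 0.1966 µA.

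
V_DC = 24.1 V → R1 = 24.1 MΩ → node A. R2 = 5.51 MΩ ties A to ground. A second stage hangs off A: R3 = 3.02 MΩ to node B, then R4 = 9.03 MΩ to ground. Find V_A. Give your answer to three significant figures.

V_A ≈ 3.27 V

The second stage (R3 + R4 = 12.05 MΩ) loads node A in parallel with R2.
R2 ‖ (R3+R4) = 3.781 MΩ.
So V_A = 24.1 × 0.1356 = 3.268 V.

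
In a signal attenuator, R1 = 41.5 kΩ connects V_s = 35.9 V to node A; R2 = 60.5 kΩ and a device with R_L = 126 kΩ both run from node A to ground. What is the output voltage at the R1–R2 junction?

First combine the lower leg with the load: R2 ‖ R_L = 40.87 kΩ.
Now apply the divider: V_out = 35.9 × 0.4962 = 17.81 V.

V_out ≈ 17.8 V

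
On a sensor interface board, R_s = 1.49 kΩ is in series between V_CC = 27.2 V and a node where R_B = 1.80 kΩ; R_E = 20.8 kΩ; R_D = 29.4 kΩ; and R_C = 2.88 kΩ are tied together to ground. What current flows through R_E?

I ≈ 0.530 mA

Parallel bank: R_p = 1/(1/1.80 + 1/20.8 + 1/29.4 + 1/2.88) = 1.015 kΩ.
V_A by voltage divider: V_A = 27.2 × 1.015/(1.49 + 1.015) = 11.02 V.
I(R_E) = V_A / R_E = 11.02/20.8 = 0.5300 mA.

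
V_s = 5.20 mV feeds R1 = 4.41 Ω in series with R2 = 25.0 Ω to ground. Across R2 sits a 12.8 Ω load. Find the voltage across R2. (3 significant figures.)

V_out ≈ 3.42 mV

R2 ‖ R_L = (25.0 × 12.8)/(25.0 + 12.8) = 8.466 Ω.
Then V_out = V_s · R2'/(R1 + R2') = 5.20 × 8.466/12.88 = 3.419 mV.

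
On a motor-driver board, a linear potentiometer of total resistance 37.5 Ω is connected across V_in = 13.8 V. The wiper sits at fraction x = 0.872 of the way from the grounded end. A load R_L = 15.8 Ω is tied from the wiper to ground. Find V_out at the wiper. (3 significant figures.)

V_out ≈ 9.51 V

Split the track: R_lower = x·R_p = 32.70 Ω, R_upper = (1−x)·R_p = 4.800 Ω.
Lower segment in parallel with the load: 32.70 ‖ 15.8 = 10.65 Ω.
Then V_out = V_in · 10.65/(4.800 + 10.65) = 9.513 V.
(Unloaded: V_out = x·V_in = 12.0 V.)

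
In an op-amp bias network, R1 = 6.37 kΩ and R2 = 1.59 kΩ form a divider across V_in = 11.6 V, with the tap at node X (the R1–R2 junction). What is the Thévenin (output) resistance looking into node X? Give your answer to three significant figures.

R_th ≈ 1.27 kΩ

With V_in suppressed (replaced by a short), R_th = R1 ‖ R2 = (6.370 × 1.59)/(6.370 + 1.59) = 1.272 kΩ.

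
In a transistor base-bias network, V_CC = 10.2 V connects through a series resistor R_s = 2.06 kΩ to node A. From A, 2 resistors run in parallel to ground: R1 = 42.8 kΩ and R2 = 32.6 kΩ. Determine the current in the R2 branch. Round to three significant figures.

I ≈ 0.282 mA

Combine the parallel branches: R_p = (1/42.8 + 1/32.6)⁻¹ = 18.51 kΩ.
V_A by voltage divider: V_A = 10.2 × 18.51/(2.06 + 18.51) = 9.178 V.
Branch current I = V_A/R2 = 9.178/32.6 = 0.2815 mA.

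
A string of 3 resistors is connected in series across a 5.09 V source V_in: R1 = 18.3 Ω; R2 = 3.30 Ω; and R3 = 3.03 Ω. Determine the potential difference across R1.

V ≈ 3.78 V

ΣR = 18.3 + 3.30 + 3.03 = 24.63 Ω.
By the voltage-divider rule, V = 5.09 × 18.30/24.63 = 3.782 V.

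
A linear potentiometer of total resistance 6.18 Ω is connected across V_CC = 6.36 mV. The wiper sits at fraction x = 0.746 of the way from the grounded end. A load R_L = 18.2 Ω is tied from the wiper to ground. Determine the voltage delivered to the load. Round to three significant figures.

V_out ≈ 4.46 mV

Split the track: R_lower = x·R_p = 4.610 Ω, R_upper = (1−x)·R_p = 1.570 Ω.
Lower segment in parallel with the load: 4.610 ‖ 18.2 = 3.678 Ω.
Then V_out = V_CC · 3.678/(1.570 + 3.678) = 4.458 mV.
(Unloaded: V_out = x·V_CC = 4.74 mV.)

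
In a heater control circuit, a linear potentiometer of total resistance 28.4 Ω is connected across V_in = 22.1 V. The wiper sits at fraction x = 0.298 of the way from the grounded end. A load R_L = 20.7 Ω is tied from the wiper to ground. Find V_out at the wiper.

V_out ≈ 5.12 V

Lower segment x·R_p = 8.463 Ω; upper segment (1−x)·R_p = 19.94 Ω.
(x·R_p) ‖ R_L = 6.007 Ω.
Loaded-divider output: V_out = 22.1 × 0.2315 = 5.117 V.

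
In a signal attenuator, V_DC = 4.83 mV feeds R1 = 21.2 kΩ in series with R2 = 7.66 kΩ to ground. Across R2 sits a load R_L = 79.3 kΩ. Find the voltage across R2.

R2 ‖ R_L = (7.66 × 79.3)/(7.66 + 79.3) = 6.985 kΩ.
Then V_out = V_DC · R2'/(R1 + R2') = 4.83 × 6.985/28.19 = 1.197 mV.
(Unloaded it would be 1.28 mV; the load pulls it down.)

V_out ≈ 1.20 mV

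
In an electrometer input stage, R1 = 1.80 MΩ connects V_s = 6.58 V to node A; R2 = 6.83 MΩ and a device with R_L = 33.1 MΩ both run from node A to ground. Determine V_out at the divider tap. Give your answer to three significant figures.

The load sits in parallel with R2, giving an effective lower resistance R2' = R2·R_L/(R2+R_L) = 5.662 MΩ.
Voltage divider with the loaded lower leg: V_out = 6.58 × 5.662/(1.80 + 5.662) = 6.58 × 0.7588 = 4.993 V.

V_out ≈ 4.99 V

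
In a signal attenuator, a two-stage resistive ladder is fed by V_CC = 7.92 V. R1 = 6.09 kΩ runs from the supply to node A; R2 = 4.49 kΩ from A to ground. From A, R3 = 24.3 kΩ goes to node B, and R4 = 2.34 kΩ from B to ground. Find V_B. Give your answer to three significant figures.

V_B ≈ 0.269 V

Node A sees R2 in parallel with the series input of stage 2, R3 + R4 = 26.64 kΩ.
R2 ‖ (R3+R4) = 3.842 kΩ.
First divider: V_A = V_CC · 3.842/(6.09 + 3.842) = 3.064 V.
V_B = V_A × 0.08784 = 0.2691 V.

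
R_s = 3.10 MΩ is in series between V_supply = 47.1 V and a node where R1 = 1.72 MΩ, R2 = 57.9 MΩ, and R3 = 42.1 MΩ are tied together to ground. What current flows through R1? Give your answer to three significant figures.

I ≈ 9.35 µA

Equivalent of the parallel group: R_p = 1.607 MΩ.
Node voltage V_A = V_supply · R_p/(R_s + R_p) = 47.1 × 0.3414 = 16.08 V.
I(R1) = V_A / R1 = 16.08/1.72 = 9.348 µA.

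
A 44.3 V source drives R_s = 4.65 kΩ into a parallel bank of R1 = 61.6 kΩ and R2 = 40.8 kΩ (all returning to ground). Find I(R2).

Combine the parallel branches: R_p = (1/61.6 + 1/40.8)⁻¹ = 24.54 kΩ.
V_A by voltage divider: V_A = 44.3 × 24.54/(4.65 + 24.54) = 37.24 V.
Branch current I = V_A/R2 = 37.24/40.8 = 0.9128 mA.

I ≈ 0.913 mA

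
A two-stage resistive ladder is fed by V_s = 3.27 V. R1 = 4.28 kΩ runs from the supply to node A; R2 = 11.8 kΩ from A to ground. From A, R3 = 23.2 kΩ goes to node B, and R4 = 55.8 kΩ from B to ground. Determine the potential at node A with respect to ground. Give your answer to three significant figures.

Node A sees R2 in parallel with the series input of stage 2, R3 + R4 = 79.00 kΩ.
Effective lower resistance at A: R2 ‖ 79.00 = 10.27 kΩ.
So V_A = 3.27 × 0.7058 = 2.308 V.

V_A ≈ 2.31 V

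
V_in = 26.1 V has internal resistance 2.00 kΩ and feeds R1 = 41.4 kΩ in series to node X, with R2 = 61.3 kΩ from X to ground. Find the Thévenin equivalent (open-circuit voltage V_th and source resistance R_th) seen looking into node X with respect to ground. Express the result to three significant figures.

R1' = 2.00 + 41.4 = 43.40 kΩ (source resistance + R1).
With X open, the divider is unloaded: V_th = 26.1 × 61.3/104.7 = 15.28 V.
Zeroing V_in shorts the top of R1' to ground, so R_th = R1' ‖ R2 = 25.41 kΩ.

V_th ≈ 15.3 V, R_th ≈ 25.4 kΩ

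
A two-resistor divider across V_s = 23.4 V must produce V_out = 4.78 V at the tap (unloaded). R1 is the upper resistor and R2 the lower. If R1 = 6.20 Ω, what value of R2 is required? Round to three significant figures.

The divider ratio is R2/(R1+R2) = 4.78/23.4 = 0.2043.
Rearranging, R2 = R1·k/(1−k) = 6.20 × 0.2567 = 1.592 Ω.

R2 ≈ 1.59 Ω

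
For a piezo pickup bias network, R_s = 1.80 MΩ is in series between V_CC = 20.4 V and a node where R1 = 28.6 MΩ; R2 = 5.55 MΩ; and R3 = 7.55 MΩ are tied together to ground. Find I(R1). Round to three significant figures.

Equivalent of the parallel group: R_p = 2.877 MΩ.
Node voltage V_A = V_CC · R_p/(R_s + R_p) = 20.4 × 0.6151 = 12.55 V.
Branch current I = V_A/R1 = 12.55/28.6 = 0.4388 µA.

I ≈ 0.439 µA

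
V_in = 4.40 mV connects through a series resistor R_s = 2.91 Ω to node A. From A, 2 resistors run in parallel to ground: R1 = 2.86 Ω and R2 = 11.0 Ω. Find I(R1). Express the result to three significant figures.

Parallel bank: R_p = 1/(1/2.86 + 1/11.0) = 2.270 Ω.
V_A by voltage divider: V_A = 4.40 × 2.270/(2.91 + 2.270) = 1.928 mV.
Branch current I = V_A/R1 = 1.928/2.86 = 0.6742 mA.

I ≈ 0.674 mA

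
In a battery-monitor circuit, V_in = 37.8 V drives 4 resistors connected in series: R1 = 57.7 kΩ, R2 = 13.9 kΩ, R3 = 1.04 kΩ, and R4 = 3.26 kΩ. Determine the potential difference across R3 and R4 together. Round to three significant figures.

V ≈ 2.14 V

Series total: ΣR = 57.7 + 13.9 + 1.04 + 3.26 = 75.90 kΩ.
R_{R3..R4} = 1.04 + 3.26 = 4.300 kΩ.
Voltage divider: V = V_in · (4.300 / 75.90) = 37.8 × 0.05665 = 2.142 V.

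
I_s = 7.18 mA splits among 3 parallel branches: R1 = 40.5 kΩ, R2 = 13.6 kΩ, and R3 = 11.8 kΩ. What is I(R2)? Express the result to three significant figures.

Total conductance ΣG = 1/40.5 + 1/13.6 + 1/11.8 = 0.1830 (units of 1/kΩ).
Current divider: I(R2) = I_s · G_k/ΣG = 7.18 × (0.07353/0.1830) = 7.18 × 0.4019 = 2.885 mA.

I ≈ 2.89 mA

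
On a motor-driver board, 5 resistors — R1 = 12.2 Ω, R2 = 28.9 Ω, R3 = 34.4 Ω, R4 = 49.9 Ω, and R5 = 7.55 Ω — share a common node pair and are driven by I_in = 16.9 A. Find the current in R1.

I ≈ 4.65 A

Conductances: ΣG = 1/12.2 + 1/28.9 + 1/34.4 + 1/49.9 + 1/7.55 = 0.2981 (1/Ω).
R1 takes the fraction G_k/ΣG = 0.08197/0.2981 = 0.2749, so I = 16.9 × 0.2749 = 4.646 A.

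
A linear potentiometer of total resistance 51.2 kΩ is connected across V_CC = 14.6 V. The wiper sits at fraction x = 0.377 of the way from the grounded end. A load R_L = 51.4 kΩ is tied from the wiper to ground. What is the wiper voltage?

V_out ≈ 4.46 V

Split the track: R_lower = x·R_p = 19.30 kΩ, R_upper = (1−x)·R_p = 31.90 kΩ.
(x·R_p) ‖ R_L = 14.03 kΩ.
Loaded-divider output: V_out = 14.6 × 0.3055 = 4.461 V.
(Unloaded: V_out = x·V_CC = 5.50 V.)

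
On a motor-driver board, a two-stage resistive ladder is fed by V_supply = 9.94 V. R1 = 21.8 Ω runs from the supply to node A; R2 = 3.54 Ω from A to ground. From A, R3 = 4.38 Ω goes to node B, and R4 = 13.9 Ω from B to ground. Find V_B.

The second stage (R3 + R4 = 18.28 Ω) loads node A in parallel with R2.
R2 ‖ (R3+R4) = 2.966 Ω.
So V_A = 9.94 × 0.1197 = 1.190 V.
V_B = V_A × 0.7604 = 0.9051 V.

V_B ≈ 0.905 V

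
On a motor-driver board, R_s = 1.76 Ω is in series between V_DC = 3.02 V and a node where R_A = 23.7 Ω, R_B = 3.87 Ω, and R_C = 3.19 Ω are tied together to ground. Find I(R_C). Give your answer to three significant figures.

I ≈ 0.455 A

Equivalent of the parallel group: R_p = 1.628 Ω.
Node voltage V_A = V_DC · R_p/(R_s + R_p) = 3.02 × 0.4806 = 1.451 V.
Branch current I = V_A/R_C = 1.451/3.19 = 0.4550 A.
(Check via current divider: I_total = 0.8913 A; share G_k/ΣG = 0.5105 → same result.)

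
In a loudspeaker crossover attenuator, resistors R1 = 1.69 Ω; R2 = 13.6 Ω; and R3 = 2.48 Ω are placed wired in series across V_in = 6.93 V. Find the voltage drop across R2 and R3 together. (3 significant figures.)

V ≈ 6.27 V

ΣR = 1.69 + 13.6 + 2.48 = 17.77 Ω.
R_{R2..R3} = 13.6 + 2.48 = 16.08 Ω.
V = V_in · R/ΣR = 6.93 × 0.9049 = 6.271 V.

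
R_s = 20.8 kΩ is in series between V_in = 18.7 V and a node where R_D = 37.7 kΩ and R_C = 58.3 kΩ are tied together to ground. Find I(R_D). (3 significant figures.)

I ≈ 0.260 mA

Combine the parallel branches: R_p = (1/37.7 + 1/58.3)⁻¹ = 22.89 kΩ.
Node voltage V_A = V_in · R_p/(R_s + R_p) = 18.7 × 0.5240 = 9.798 V.
Branch current I = V_A/R_D = 9.798/37.7 = 0.2599 mA.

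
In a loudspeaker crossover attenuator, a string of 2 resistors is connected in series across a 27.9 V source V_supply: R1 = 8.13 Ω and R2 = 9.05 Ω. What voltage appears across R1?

ΣR = 8.13 + 9.05 = 17.18 Ω.
Voltage divider: V = V_supply · (8.130 / 17.18) = 27.9 × 0.4732 = 13.20 V.

V ≈ 13.2 V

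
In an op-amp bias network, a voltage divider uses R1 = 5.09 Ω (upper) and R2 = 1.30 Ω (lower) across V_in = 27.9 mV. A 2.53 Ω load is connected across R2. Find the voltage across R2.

V_out ≈ 4.03 mV

The load sits in parallel with R2, giving an effective lower resistance R2' = R2·R_L/(R2+R_L) = 0.8587 Ω.
Voltage divider with the loaded lower leg: V_out = 27.9 × 0.8587/(5.09 + 0.8587) = 27.9 × 0.1444 = 4.028 mV.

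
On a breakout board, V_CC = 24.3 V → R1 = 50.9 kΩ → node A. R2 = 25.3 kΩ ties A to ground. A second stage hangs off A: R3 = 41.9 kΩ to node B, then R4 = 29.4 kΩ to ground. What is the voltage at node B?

V_B ≈ 2.69 V

Node A sees R2 in parallel with the series input of stage 2, R3 + R4 = 71.30 kΩ.
Effective lower resistance at A: R2 ‖ 71.30 = 18.67 kΩ.
First divider: V_A = V_CC · 18.67/(50.9 + 18.67) = 6.522 V.
Then the unloaded second divider: V_B = V_A × R4/(R3+R4) = 6.522 × 0.4123 = 2.689 V.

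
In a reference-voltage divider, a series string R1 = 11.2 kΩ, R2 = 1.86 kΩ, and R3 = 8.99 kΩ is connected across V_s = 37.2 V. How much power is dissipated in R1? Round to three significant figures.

The common current is I = 37.2/22.05 = 1.687 mA.
V(R1) = I·R = 18.90 V; P = V·I = 18.90 × 1.687 = 31.88 mW.

P ≈ 31.9 mW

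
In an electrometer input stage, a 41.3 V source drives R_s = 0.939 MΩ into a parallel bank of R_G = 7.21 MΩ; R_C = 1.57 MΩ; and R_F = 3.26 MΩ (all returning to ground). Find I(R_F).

I ≈ 6.28 µA

Equivalent of the parallel group: R_p = 0.9239 MΩ.
Node voltage V_A = V_s · R_p/(R_s + R_p) = 41.3 × 0.4959 = 20.48 V.
Branch current I = V_A/R_F = 20.48/3.26 = 6.283 µA.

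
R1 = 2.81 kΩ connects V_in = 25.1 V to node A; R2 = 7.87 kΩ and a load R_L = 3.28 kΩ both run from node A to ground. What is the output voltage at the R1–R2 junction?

First combine the lower leg with the load: R2 ‖ R_L = 2.315 kΩ.
Voltage divider with the loaded lower leg: V_out = 25.1 × 2.315/(2.81 + 2.315) = 25.1 × 0.4517 = 11.34 V.

V_out ≈ 11.3 V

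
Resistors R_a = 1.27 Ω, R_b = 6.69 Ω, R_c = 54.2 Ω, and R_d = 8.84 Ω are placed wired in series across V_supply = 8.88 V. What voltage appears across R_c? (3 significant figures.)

V ≈ 6.78 V

Series total: ΣR = 1.27 + 6.69 + 54.2 + 8.84 = 71.00 Ω.
V = V_supply · R/ΣR = 8.88 × 0.7634 = 6.779 V.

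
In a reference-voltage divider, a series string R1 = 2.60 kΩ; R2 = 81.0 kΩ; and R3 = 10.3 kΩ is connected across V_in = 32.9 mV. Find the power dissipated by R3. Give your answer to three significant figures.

P ≈ 1.26 nW

Series current I = V_in/ΣR = 32.9/93.90 = 0.3504 µA.
V(R3) = I·R = 3.609 mV; P = V·I = 3.609 × 0.3504 = 1.264 nW.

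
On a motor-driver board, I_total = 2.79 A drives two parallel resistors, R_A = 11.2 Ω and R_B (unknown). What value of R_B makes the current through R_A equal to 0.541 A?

R_B ≈ 2.69 Ω

In a two-way split, I_A/I_total = R_B/(R_A + R_B).
With f = 0.1939, R_B = R_A · f/(1−f) = 11.2 × 0.2406 = 2.694 Ω.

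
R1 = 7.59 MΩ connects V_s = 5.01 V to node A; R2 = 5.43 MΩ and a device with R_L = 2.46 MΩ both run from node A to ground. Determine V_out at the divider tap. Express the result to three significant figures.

The load sits in parallel with R2, giving an effective lower resistance R2' = R2·R_L/(R2+R_L) = 1.693 MΩ.
Voltage divider with the loaded lower leg: V_out = 5.01 × 1.693/(7.59 + 1.693) = 5.01 × 0.1824 = 0.9137 V.

V_out ≈ 0.914 V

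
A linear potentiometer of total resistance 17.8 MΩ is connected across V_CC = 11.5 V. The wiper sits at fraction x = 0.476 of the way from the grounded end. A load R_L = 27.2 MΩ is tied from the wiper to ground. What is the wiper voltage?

Lower segment x·R_p = 8.473 MΩ; upper segment (1−x)·R_p = 9.327 MΩ.
Lower segment in parallel with the load: 8.473 ‖ 27.2 = 6.460 MΩ.
Loaded-divider output: V_out = 11.5 × 0.4092 = 4.706 V.
(Unloaded: V_out = x·V_CC = 5.47 V.)

V_out ≈ 4.71 V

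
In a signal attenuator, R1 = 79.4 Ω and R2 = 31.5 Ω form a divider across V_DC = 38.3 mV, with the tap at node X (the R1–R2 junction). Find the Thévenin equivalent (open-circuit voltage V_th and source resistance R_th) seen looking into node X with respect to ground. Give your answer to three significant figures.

V_th ≈ 10.9 mV, R_th ≈ 22.6 Ω

V_th is the unloaded tap voltage: V_DC · R2/(R1+R2) = 38.3 × 0.2840 = 10.88 mV.
Zeroing V_DC shorts the top of R1 to ground, so R_th = R1 ‖ R2 = 22.55 Ω.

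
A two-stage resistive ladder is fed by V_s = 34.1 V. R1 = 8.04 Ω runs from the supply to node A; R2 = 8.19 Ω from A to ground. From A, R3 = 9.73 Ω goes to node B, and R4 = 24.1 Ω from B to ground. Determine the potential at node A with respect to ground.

Node A sees R2 in parallel with the series input of stage 2, R3 + R4 = 33.83 Ω.
R2 ‖ (R3+R4) = 6.594 Ω.
So V_A = 34.1 × 0.4506 = 15.36 V.

V_A ≈ 15.4 V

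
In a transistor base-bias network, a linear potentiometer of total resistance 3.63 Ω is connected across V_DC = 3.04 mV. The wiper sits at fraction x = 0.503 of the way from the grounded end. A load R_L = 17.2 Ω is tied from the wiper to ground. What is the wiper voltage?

The pot divides into 1.804 Ω above the wiper and 1.826 Ω below.
(x·R_p) ‖ R_L = 1.651 Ω.
Loaded-divider output: V_out = 3.04 × 0.4778 = 1.452 mV.
(Unloaded: V_out = x·V_DC = 1.53 mV.)

V_out ≈ 1.45 mV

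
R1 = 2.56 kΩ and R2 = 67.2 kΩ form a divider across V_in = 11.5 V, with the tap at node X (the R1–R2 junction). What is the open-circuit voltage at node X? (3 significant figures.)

V_th ≈ 11.1 V

Open-circuit (no load on X): V_th = V_in · R2/(R1 + R2) = 11.5 × 67.2/(2.560 + 67.2) = 11.08 V.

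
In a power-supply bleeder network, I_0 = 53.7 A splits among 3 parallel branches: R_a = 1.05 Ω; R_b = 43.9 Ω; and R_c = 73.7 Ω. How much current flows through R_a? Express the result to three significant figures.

ΣG = 1/1.05 + 1/43.9 + 1/73.7 = 0.9887.
Current divider: I(R_a) = I_0 · G_k/ΣG = 53.7 × (0.9524/0.9887) = 53.7 × 0.9632 = 51.73 A.

I ≈ 51.7 A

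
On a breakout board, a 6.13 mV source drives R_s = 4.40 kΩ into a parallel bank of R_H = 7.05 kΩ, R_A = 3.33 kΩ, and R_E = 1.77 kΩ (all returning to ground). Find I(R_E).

I ≈ 0.638 µA

Combine the parallel branches: R_p = (1/7.05 + 1/3.33 + 1/1.77)⁻¹ = 0.9929 kΩ.
V_A by voltage divider: V_A = 6.13 × 0.9929/(4.40 + 0.9929) = 1.129 mV.
Branch current I = V_A/R_E = 1.129/1.77 = 0.6377 µA.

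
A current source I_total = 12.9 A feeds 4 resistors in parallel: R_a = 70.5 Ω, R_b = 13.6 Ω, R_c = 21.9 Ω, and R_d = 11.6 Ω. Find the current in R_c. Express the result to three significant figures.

Conductances: ΣG = 1/70.5 + 1/13.6 + 1/21.9 + 1/11.6 = 0.2196 (1/Ω).
R_c takes the fraction G_k/ΣG = 0.04566/0.2196 = 0.2079, so I = 12.9 × 0.2079 = 2.683 A.

I ≈ 2.68 A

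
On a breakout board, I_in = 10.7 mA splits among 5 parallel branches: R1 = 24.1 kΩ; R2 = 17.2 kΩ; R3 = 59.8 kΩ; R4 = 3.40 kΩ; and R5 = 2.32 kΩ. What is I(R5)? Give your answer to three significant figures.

Total conductance ΣG = 1/24.1 + 1/17.2 + 1/59.8 + 1/3.40 + 1/2.32 = 0.8415 (units of 1/kΩ).
By the current-divider rule, I = I_in · G_k/ΣG = 10.7 × 0.5122 = 5.481 mA.

I ≈ 5.48 mA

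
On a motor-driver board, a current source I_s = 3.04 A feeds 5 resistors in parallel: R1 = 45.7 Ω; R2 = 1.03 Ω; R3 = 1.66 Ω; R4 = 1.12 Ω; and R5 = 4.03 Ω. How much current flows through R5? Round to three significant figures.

I ≈ 0.276 A

Conductances: ΣG = 1/45.7 + 1/1.03 + 1/1.66 + 1/1.12 + 1/4.03 = 2.736 (1/Ω).
Current divider: I(R5) = I_s · G_k/ΣG = 3.04 × (0.2481/2.736) = 3.04 × 0.09069 = 0.2757 A.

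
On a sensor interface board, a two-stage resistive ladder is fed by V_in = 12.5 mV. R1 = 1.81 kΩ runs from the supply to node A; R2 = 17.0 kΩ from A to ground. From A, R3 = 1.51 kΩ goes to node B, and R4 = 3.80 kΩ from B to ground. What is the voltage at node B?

Node A sees R2 in parallel with the series input of stage 2, R3 + R4 = 5.310 kΩ.
Effective lower resistance at A: R2 ‖ 5.310 = 4.046 kΩ.
V_A = 12.5 × 4.046/(1.81 + 4.046) = 8.637 mV.
V_B = V_A × 0.7156 = 6.181 mV.

V_B ≈ 6.18 mV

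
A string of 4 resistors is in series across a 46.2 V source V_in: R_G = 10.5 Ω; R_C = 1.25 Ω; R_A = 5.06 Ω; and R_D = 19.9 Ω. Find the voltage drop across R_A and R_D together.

Series total: ΣR = 10.5 + 1.25 + 5.06 + 19.9 = 36.71 Ω.
R_{R_A..R_D} = 5.06 + 19.9 = 24.96 Ω.
Voltage divider: V = V_in · (24.96 / 36.71) = 46.2 × 0.6799 = 31.41 V.

V ≈ 31.4 V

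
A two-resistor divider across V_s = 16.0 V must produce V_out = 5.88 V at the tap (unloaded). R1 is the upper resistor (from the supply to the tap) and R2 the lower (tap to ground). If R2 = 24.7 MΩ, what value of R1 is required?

Required fraction k = V_out/V_s = 0.3675.
Rearranging, R1 = R2·(1−k)/k = 24.7 × 1.721 = 42.51 MΩ.

R1 ≈ 42.5 MΩ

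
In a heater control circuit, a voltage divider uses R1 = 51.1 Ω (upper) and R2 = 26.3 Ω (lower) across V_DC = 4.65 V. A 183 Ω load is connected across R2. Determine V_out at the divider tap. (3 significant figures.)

R2 ‖ R_L = (26.3 × 183)/(26.3 + 183) = 23.00 Ω.
Now apply the divider: V_out = 4.65 × 0.3103 = 1.443 V.
(Unloaded it would be 1.58 V; the load pulls it down.)

V_out ≈ 1.44 V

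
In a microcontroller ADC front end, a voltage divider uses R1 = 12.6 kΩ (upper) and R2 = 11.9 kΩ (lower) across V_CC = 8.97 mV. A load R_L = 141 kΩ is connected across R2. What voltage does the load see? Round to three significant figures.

V_out ≈ 4.18 mV

The load sits in parallel with R2, giving an effective lower resistance R2' = R2·R_L/(R2+R_L) = 10.97 kΩ.
Now apply the divider: V_out = 8.97 × 0.4655 = 4.176 mV.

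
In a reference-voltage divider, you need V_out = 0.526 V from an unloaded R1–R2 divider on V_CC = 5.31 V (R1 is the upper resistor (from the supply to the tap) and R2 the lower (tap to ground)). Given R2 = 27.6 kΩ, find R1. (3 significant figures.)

V_out/V_CC = R2/(R1+R2) = 0.09906.
R1 = R2·(1/k − 1) = 27.6 × 9.095 = 251.0 kΩ.

R1 ≈ 251 kΩ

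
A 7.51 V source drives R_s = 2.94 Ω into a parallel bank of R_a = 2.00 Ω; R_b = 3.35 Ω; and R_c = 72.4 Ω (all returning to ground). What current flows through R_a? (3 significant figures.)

I ≈ 1.11 A

Combine the parallel branches: R_p = (1/2.00 + 1/3.35 + 1/72.4)⁻¹ = 1.231 Ω.
V_A = 7.51 × 1.231/4.171 = 2.217 V.
I(R_a) = V_A / R_a = 2.217/2.00 = 1.108 A.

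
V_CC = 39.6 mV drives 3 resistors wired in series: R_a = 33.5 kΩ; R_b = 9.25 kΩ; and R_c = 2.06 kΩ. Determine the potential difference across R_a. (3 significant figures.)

V ≈ 29.6 mV

ΣR = 33.5 + 9.25 + 2.06 = 44.81 kΩ.
V = V_CC · R/ΣR = 39.6 × 0.7476 = 29.60 mV.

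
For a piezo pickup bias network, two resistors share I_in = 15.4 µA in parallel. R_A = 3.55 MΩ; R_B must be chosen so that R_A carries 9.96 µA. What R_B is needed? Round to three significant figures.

R_B ≈ 6.50 MΩ

Two-branch current divider: I_A = I_in · R_B/(R_A + R_B).
9.96/15.4 = R_B/(R_A + R_B) → R_B = R_A · (0.6468)/(1 − 0.6468) = 3.55 × 1.831 = 6.500 MΩ.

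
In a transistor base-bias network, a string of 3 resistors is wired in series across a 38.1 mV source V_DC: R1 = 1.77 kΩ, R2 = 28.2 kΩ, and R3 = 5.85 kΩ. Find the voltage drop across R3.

Total series resistance ΣR = 1.77 + 28.2 + 5.85 = 35.82 kΩ.
By the voltage-divider rule, V = 38.1 × 5.850/35.82 = 6.222 mV.

V ≈ 6.22 mV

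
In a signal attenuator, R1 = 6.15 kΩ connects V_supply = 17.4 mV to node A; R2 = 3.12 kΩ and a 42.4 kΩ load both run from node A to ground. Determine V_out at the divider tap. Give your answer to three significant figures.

R2 ‖ R_L = (3.12 × 42.4)/(3.12 + 42.4) = 2.906 kΩ.
Voltage divider with the loaded lower leg: V_out = 17.4 × 2.906/(6.15 + 2.906) = 17.4 × 0.3209 = 5.584 mV.
(Unloaded it would be 5.86 mV; the load pulls it down.)

V_out ≈ 5.58 mV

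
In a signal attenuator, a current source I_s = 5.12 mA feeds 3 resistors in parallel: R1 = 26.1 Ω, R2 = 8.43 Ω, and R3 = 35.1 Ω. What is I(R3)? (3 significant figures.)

Total conductance ΣG = 1/26.1 + 1/8.43 + 1/35.1 = 0.1854 (units of 1/Ω).
R3 takes the fraction G_k/ΣG = 0.02849/0.1854 = 0.1536, so I = 5.12 × 0.1536 = 0.7867 mA.

I ≈ 0.787 mA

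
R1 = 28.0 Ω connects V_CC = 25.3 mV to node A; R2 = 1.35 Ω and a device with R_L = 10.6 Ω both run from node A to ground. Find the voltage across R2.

V_out ≈ 1.04 mV

R2 ‖ R_L = (1.35 × 10.6)/(1.35 + 10.6) = 1.197 Ω.
Voltage divider with the loaded lower leg: V_out = 25.3 × 1.197/(28.0 + 1.197) = 25.3 × 0.04101 = 1.038 mV.
(Unloaded it would be 1.16 mV; the load pulls it down.)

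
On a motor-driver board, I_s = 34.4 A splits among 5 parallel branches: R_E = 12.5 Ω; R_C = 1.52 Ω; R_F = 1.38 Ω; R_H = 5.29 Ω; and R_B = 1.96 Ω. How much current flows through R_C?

Conductances: ΣG = 1/12.5 + 1/1.52 + 1/1.38 + 1/5.29 + 1/1.96 = 2.162 (1/Ω).
By the current-divider rule, I = I_s · G_k/ΣG = 34.4 × 0.3043 = 10.47 A.

I ≈ 10.5 A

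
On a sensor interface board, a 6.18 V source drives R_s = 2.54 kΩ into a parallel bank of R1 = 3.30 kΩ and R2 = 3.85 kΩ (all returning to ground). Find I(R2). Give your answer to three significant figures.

I ≈ 0.661 mA

Equivalent of the parallel group: R_p = 1.777 kΩ.
Node voltage V_A = V_CC · R_p/(R_s + R_p) = 6.18 × 0.4116 = 2.544 V.
Branch current I = V_A/R2 = 2.544/3.85 = 0.6607 mA.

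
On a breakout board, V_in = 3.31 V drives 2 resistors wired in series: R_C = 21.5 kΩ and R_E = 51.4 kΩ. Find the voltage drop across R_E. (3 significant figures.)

V ≈ 2.33 V

ΣR = 21.5 + 51.4 = 72.90 kΩ.
V = V_in · R/ΣR = 3.31 × 0.7051 = 2.334 V.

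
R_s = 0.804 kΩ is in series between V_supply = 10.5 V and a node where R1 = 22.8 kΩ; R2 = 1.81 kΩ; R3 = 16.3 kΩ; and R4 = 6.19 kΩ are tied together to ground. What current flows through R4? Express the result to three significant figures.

Combine the parallel branches: R_p = (1/22.8 + 1/1.81 + 1/16.3 + 1/6.19)⁻¹ = 1.221 kΩ.
V_A by voltage divider: V_A = 10.5 × 1.221/(0.804 + 1.221) = 6.330 V.
I(R4) = V_A / R4 = 6.330/6.19 = 1.023 mA.
(Equivalently: I_total = 5.186 mA, then current-divider fraction G_k/ΣG = 0.1972.)

I ≈ 1.02 mA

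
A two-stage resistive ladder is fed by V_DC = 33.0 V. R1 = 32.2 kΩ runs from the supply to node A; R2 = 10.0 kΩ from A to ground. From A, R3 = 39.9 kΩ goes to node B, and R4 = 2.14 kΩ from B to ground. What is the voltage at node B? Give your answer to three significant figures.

V_B ≈ 0.337 V

Looking into the second stage from A: R3 + R4 = 42.04 kΩ appears in parallel with R2.
Effective lower resistance at A: R2 ‖ 42.04 = 8.078 kΩ.
First divider: V_A = V_DC · 8.078/(32.2 + 8.078) = 6.619 V.
Then the unloaded second divider: V_B = V_A × R4/(R3+R4) = 6.619 × 0.05090 = 0.3369 V.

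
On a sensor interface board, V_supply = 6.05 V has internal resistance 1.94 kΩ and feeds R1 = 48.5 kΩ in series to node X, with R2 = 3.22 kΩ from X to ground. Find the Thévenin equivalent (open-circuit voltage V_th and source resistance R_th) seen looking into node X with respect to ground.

V_th ≈ 0.363 V, R_th ≈ 3.03 kΩ

R1' = 1.94 + 48.5 = 50.44 kΩ (source resistance + R1).
V_th is the unloaded tap voltage: V_supply · R2/(R1'+R2) = 6.05 × 0.06001 = 0.3630 V.
With V_supply suppressed (replaced by a short), R_th = R1' ‖ R2 = (50.44 × 3.22)/(50.44 + 3.22) = 3.027 kΩ.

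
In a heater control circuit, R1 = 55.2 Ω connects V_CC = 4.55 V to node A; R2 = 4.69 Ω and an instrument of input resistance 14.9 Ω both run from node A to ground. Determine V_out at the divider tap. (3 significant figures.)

R2 ‖ R_L = (4.69 × 14.9)/(4.69 + 14.9) = 3.567 Ω.
Then V_out = V_CC · R2'/(R1 + R2') = 4.55 × 3.567/58.77 = 0.2762 V.

V_out ≈ 0.276 V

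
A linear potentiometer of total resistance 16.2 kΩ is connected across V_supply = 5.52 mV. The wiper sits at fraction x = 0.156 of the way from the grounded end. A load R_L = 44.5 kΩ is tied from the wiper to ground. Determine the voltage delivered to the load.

V_out ≈ 0.822 mV

The pot divides into 13.67 kΩ above the wiper and 2.527 kΩ below.
(x·R_p) ‖ R_L = 2.391 kΩ.
Then V_out = V_supply · 2.391/(13.67 + 2.391) = 0.8217 mV.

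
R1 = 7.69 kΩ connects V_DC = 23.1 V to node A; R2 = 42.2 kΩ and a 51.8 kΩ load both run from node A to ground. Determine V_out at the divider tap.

R2 ‖ R_L = (42.2 × 51.8)/(42.2 + 51.8) = 23.25 kΩ.
Then V_out = V_DC · R2'/(R1 + R2') = 23.1 × 23.25/30.94 = 17.36 V.
(Unloaded it would be 19.5 V; the load pulls it down.)

V_out ≈ 17.4 V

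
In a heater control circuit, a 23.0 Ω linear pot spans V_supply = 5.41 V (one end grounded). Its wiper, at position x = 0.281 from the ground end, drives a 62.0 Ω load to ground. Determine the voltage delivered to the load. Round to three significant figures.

V_out ≈ 1.41 V

Split the track: R_lower = x·R_p = 6.463 Ω, R_upper = (1−x)·R_p = 16.54 Ω.
R_L loads the lower segment: effective lower R = 5.853 Ω.
V_out = 5.41 × 5.853/(16.54 + 5.853) = 1.414 V.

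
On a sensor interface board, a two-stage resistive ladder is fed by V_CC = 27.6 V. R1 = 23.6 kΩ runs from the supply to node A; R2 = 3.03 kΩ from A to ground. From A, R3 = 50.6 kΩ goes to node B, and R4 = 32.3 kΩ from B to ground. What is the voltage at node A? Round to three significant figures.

Looking into the second stage from A: R3 + R4 = 82.90 kΩ appears in parallel with R2.
Effective lower resistance at A: R2 ‖ 82.90 = 2.923 kΩ.
V_A = 27.6 × 2.923/(23.6 + 2.923) = 3.042 V.

V_A ≈ 3.04 V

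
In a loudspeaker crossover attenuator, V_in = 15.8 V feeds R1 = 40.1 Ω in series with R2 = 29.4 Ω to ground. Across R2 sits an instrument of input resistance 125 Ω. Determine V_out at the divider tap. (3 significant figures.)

First combine the lower leg with the load: R2 ‖ R_L = 23.80 Ω.
Now apply the divider: V_out = 15.8 × 0.3725 = 5.885 V.

V_out ≈ 5.89 V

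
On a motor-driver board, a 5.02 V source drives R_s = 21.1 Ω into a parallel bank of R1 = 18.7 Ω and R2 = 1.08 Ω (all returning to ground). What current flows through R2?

I ≈ 0.215 A

Parallel bank: R_p = 1/(1/18.7 + 1/1.08) = 1.021 Ω.
V_A = 5.02 × 1.021/22.12 = 0.2317 V.
I(R2) = V_A / R2 = 0.2317/1.08 = 0.2145 A.
(Equivalently: I_total = 0.2269 A, then current-divider fraction G_k/ΣG = 0.9454.)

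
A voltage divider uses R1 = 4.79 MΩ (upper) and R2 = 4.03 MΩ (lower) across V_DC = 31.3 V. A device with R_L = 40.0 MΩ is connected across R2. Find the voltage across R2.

R2 ‖ R_L = (4.03 × 40.0)/(4.03 + 40.0) = 3.661 MΩ.
Now apply the divider: V_out = 31.3 × 0.4332 = 13.56 V.
(Unloaded it would be 14.3 V; the load pulls it down.)

V_out ≈ 13.6 V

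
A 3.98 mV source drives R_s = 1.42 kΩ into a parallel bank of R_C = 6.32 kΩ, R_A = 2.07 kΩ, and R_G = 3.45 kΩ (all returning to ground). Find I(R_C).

I ≈ 0.271 µA

Combine the parallel branches: R_p = (1/6.32 + 1/2.07 + 1/3.45)⁻¹ = 1.074 kΩ.
V_A by voltage divider: V_A = 3.98 × 1.074/(1.42 + 1.074) = 1.714 mV.
Branch current I = V_A/R_C = 1.714/6.32 = 0.2712 µA.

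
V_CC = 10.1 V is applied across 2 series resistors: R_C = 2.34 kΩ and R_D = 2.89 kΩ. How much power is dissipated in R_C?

P ≈ 8.73 mW

Series current I = V_CC/ΣR = 10.1/5.230 = 1.931 mA.
P(R_C) = I²·R_C = (1.931)² × 2.34 = 8.727 mW.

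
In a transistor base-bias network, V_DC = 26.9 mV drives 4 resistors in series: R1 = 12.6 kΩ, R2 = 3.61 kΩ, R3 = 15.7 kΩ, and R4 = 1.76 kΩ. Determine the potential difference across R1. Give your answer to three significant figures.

V ≈ 10.1 mV

ΣR = 12.6 + 3.61 + 15.7 + 1.76 = 33.67 kΩ.
V = V_DC · R/ΣR = 26.9 × 0.3742 = 10.07 mV.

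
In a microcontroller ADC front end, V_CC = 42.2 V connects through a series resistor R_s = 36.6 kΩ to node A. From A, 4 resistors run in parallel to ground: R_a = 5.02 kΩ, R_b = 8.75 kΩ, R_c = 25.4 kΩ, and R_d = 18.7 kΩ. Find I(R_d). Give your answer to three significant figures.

I ≈ 0.142 mA

Combine the parallel branches: R_p = (1/5.02 + 1/8.75 + 1/25.4 + 1/18.7)⁻¹ = 2.461 kΩ.
Node voltage V_A = V_CC · R_p/(R_s + R_p) = 42.2 × 0.06300 = 2.659 V.
I(R_d) = V_A / R_d = 2.659/18.7 = 0.1422 mA.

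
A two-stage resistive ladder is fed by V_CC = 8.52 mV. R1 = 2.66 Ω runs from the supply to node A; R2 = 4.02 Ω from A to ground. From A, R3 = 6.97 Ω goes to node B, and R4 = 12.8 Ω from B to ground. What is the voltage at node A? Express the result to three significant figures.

The second stage (R3 + R4 = 19.77 Ω) loads node A in parallel with R2.
Effective lower resistance at A: R2 ‖ 19.77 = 3.341 Ω.
First divider: V_A = V_CC · 3.341/(2.66 + 3.341) = 4.743 mV.

V_A ≈ 4.74 mV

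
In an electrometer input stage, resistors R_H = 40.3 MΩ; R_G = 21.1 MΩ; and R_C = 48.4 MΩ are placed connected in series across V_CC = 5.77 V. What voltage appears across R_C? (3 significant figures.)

V ≈ 2.54 V

Total series resistance ΣR = 40.3 + 21.1 + 48.4 = 109.8 MΩ.
By the voltage-divider rule, V = 5.77 × 48.40/109.8 = 2.543 V.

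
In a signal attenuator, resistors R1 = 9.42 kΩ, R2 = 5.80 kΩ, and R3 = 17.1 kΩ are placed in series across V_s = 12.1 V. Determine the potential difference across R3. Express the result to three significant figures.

Total series resistance ΣR = 9.42 + 5.80 + 17.1 = 32.32 kΩ.
Voltage divider: V = V_s · (17.10 / 32.32) = 12.1 × 0.5291 = 6.402 V.

V ≈ 6.40 V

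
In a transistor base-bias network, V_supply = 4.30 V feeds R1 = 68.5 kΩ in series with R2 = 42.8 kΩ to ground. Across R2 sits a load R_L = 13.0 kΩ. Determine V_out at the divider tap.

R2 ‖ R_L = (42.8 × 13.0)/(42.8 + 13.0) = 9.971 kΩ.
Voltage divider with the loaded lower leg: V_out = 4.30 × 9.971/(68.5 + 9.971) = 4.30 × 0.1271 = 0.5464 V.

V_out ≈ 0.546 V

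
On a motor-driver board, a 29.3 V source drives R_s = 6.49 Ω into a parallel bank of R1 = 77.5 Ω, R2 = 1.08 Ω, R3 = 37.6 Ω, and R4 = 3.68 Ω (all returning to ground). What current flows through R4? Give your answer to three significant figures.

Combine the parallel branches: R_p = (1/77.5 + 1/1.08 + 1/37.6 + 1/3.68)⁻¹ = 0.8083 Ω.
V_A = 29.3 × 0.8083/7.298 = 3.245 V.
I(R4) = V_A / R4 = 3.245/3.68 = 0.8818 A.

I ≈ 0.882 A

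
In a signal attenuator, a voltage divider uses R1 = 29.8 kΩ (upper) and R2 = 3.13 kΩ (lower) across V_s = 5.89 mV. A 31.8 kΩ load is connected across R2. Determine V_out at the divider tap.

First combine the lower leg with the load: R2 ‖ R_L = 2.850 kΩ.
Voltage divider with the loaded lower leg: V_out = 5.89 × 2.850/(29.8 + 2.850) = 5.89 × 0.08728 = 0.5141 mV.
(Unloaded it would be 0.560 mV; the load pulls it down.)

V_out ≈ 0.514 mV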